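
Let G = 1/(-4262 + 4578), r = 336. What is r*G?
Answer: 84/79 ≈ 1.0633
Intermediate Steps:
G = 1/316 ≈ 0.0031646
r*G = 336*(1/316) = 84/79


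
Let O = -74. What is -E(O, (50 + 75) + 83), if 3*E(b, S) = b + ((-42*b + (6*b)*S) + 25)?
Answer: 89293/3 ≈ 29764.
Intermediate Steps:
E(b, S) = 25/3 - 41*b/3 + 2*S*b (E(b, S) = (b + ((-42*b + (6*b)*S) + 25))/3 = (b + ((-42*b + 6*S*b) + 25))/3 = (b + (25 - 42*b + 6*S*b))/3 = (25 - 41*b + 6*S*b)/3 = 25/3 - 41*b/3 + 2*S*b)
-E(O, (50 + 75) + 83) = -(25/3 - 41/3*(-74) + 2*((50 + 75) + 83)*(-74)) = -(25/3 + 3034/3 + 2*(125 + 83)*(-74)) = -(25/3 + 3034/3 + 2*208*(-74)) = -(25/3 + 3034/3 - 30784) = -1*(-89293/3) = 89293/3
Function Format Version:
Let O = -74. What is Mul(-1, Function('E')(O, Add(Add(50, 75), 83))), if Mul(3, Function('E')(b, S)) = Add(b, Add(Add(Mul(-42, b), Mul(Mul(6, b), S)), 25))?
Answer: Rational(89293, 3) ≈ 29764.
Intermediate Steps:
Function('E')(b, S) = Add(Rational(25, 3), Mul(Rational(-41, 3), b), Mul(2, S, b)) (Function('E')(b, S) = Mul(Rational(1, 3), Add(b, Add(Add(Mul(-42, b), Mul(Mul(6, b), S)), 25))) = Mul(Rational(1, 3), Add(b, Add(Add(Mul(-42, b), Mul(6, S, b)), 25))) = Mul(Rational(1, 3), Add(b, Add(25, Mul(-42, b), Mul(6, S, b)))) = Mul(Rational(1, 3), Add(25, Mul(-41, b), Mul(6, S, b))) = Add(Rational(25, 3), Mul(Rational(-41, 3), b), Mul(2, S, b)))
Mul(-1, Function('E')(O, Add(Add(50, 75), 83))) = Mul(-1, Add(Rational(25, 3), Mul(Rational(-41, 3), -74), Mul(2, Add(Add(50, 75), 83), -74))) = Mul(-1, Add(Rational(25, 3), Rational(3034, 3), Mul(2, Add(125, 83), -74))) = Mul(-1, Add(Rational(25, 3), Rational(3034, 3), Mul(2, 208, -74))) = Mul(-1, Add(Rational(25, 3), Rational(3034, 3), -30784)) = Mul(-1, Rational(-89293, 3)) = Rational(89293, 3)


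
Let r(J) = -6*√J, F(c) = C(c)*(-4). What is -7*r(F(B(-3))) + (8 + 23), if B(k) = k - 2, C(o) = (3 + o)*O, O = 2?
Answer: 199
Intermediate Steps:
C(o) = 6 + 2*o (C(o) = (3 + o)*2 = 6 + 2*o)
B(k) = -2 + k
F(c) = -24 - 8*c (F(c) = (6 + 2*c)*(-4) = -24 - 8*c)
-7*r(F(B(-3))) + (8 + 23) = -(-42)*√(-24 - 8*(-2 - 3)) + (8 + 23) = -(-42)*√(-24 - 8*(-5)) + 31 = -(-42)*√(-24 + 40) + 31 = -(-42)*√16 + 31 = -(-42)*4 + 31 = -7*(-24) + 31 = 168 + 31 = 199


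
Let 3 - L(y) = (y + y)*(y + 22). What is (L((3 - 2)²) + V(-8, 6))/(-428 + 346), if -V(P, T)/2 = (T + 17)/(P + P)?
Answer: 321/656 ≈ 0.48933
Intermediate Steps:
L(y) = 3 - 2*y*(22 + y) (L(y) = 3 - (y + y)*(y + 22) = 3 - 2*y*(22 + y))
V(P, T) = -(17 + T)/P (V(P, T) = -2*(T + 17)/(P + P) = -2*(17 + T)/(2*P) = -2*(17 + T)*1/(2*P) = -(17 + T)/P)
(L((3 - 2)²) + V(-8, 6))/(-428 + 346) = ((3 - 44*(3 - 2)² - 2*(3 - 2)⁴) + (-17 - 1*6)/(-8))/(-428 + 346) = ((3 - 44*1² - 2*(1²)²) - (-17 - 6)/8)/(-82) = ((3 - 44*1 - 2*1²) - ⅛*(-23))*(-1/82) = ((3 - 44 - 2*1) + 23/8)*(-1/82) = ((3 - 44 - 2) + 23/8)*(-1/82) = (-43 + 23/8)*(-1/82) = -321/8*(-1/82) = 321/656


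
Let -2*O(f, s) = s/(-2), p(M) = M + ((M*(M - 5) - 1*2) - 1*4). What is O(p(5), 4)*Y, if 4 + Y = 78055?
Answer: 78051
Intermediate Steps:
Y = 78051 (Y = -4 + 78055 = 78051)
p(M) = -6 + M + M*(-5 + M) (p(M) = M + ((M*(-5 + M) - 2) - 4) = M + ((-2 + M*(-5 + M)) - 4) = M + (-6 + M*(-5 + M)) = -6 + M + M*(-5 + M))
O(f, s) = s/4 (O(f, s) = -s/(2*(-2)) = -s*(-1)/(2*2) = -(-1)*s/4 = s/4)
O(p(5), 4)*Y = ((¼)*4)*78051 = 1*78051 = 78051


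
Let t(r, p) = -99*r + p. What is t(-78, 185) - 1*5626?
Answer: 2281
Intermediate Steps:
t(r, p) = p - 99*r
t(-78, 185) - 1*5626 = (185 - 99*(-78)) - 1*5626 = (185 + 7722) - 5626 = 7907 - 5626 = 2281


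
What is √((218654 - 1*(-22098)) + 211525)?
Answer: 3*√50253 ≈ 672.52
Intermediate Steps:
√((218654 - 1*(-22098)) + 211525) = √((218654 + 22098) + 211525) = √(240752 + 211525) = √452277 = 3*√50253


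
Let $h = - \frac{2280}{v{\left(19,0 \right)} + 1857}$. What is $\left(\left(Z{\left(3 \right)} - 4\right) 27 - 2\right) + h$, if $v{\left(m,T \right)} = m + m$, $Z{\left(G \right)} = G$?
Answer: $- \frac{11447}{379} \approx -30.203$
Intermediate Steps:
$v{\left(m,T \right)} = 2 m$
$h = - \frac{456}{379}$ ($h = - \frac{2280}{2 \cdot 19 + 1857} = - \frac{2280}{38 + 1857} = - \frac{2280}{1895} = \left(-2280\right) \frac{1}{1895} = - \frac{456}{379} \approx -1.2032$)
$\left(\left(Z{\left(3 \right)} - 4\right) 27 - 2\right) + h = \left(\left(3 - 4\right) 27 - 2\right) - \frac{456}{379} = \left(\left(-1\right) 27 - 2\right) - \frac{456}{379} = \left(-27 - 2\right) - \frac{456}{379} = -29 - \frac{456}{379} = - \frac{11447}{379}$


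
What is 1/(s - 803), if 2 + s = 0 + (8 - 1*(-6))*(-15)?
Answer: -1/1015 ≈ -0.00098522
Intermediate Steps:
s = -212 (s = -2 + (0 + (8 - 1*(-6))*(-15)) = -2 + (0 + (8 + 6)*(-15)) = -2 + (0 + 14*(-15)) = -2 + (0 - 210) = -2 - 210 = -212)
1/(s - 803) = 1/(-212 - 803) = 1/(-1015) = -1/1015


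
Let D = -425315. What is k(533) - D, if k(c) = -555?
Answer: 424760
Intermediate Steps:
k(533) - D = -555 - 1*(-425315) = -555 + 425315 = 424760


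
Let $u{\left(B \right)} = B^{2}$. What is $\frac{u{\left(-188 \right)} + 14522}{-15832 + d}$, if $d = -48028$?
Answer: $- \frac{24933}{31930} \approx -0.78086$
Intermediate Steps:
$\frac{u{\left(-188 \right)} + 14522}{-15832 + d} = \frac{\left(-188\right)^{2} + 14522}{-15832 - 48028} = \frac{35344 + 14522}{-63860} = 49866 \left(- \frac{1}{63860}\right) = - \frac{24933}{31930}$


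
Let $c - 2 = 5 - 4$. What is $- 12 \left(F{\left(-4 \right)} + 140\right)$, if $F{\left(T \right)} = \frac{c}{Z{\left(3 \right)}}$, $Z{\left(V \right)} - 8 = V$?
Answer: $- \frac{18516}{11} \approx -1683.3$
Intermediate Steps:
$Z{\left(V \right)} = 8 + V$
$c = 3$ ($c = 2 + \left(5 - 4\right) = 2 + 1 = 3$)
$F{\left(T \right)} = \frac{3}{11}$ ($F{\left(T \right)} = \frac{3}{8 + 3} = \frac{3}{11}$)
$- 12 \left(F{\left(-4 \right)} + 140\right) = - 12 \left(\frac{3}{11} + 140\right) = \left(-12\right) \frac{1543}{11} = - \frac{18516}{11}$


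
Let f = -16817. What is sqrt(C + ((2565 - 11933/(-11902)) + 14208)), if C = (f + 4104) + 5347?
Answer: sqrt(1332715107394)/11902 ≈ 96.995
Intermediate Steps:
C = -7366 (C = (-16817 + 4104) + 5347 = -12713 + 5347 = -7366)
sqrt(C + ((2565 - 11933/(-11902)) + 14208)) = sqrt(-7366 + ((2565 - 11933/(-11902)) + 14208)) = sqrt(-7366 + ((2565 - 11933*(-1/11902)) + 14208)) = sqrt(-7366 + ((2565 + 11933/11902) + 14208)) = sqrt(-7366 + (30540563/11902 + 14208)) = sqrt(-7366 + 199644179/11902) = sqrt(111974047/11902) = sqrt(1332715107394)/11902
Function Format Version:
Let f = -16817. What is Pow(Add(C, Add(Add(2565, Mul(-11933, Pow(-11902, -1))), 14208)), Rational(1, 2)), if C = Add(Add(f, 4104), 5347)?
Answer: Mul(Rational(1, 11902), Pow(1332715107394, Rational(1, 2))) ≈ 96.995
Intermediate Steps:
C = -7366 (C = Add(Add(-16817, 4104), 5347) = Add(-12713, 5347) = -7366)
Pow(Add(C, Add(Add(2565, Mul(-11933, Pow(-11902, -1))), 14208)), Rational(1, 2)) = Pow(Add(-7366, Add(Add(2565, Mul(-11933, Pow(-11902, -1))), 14208)), Rational(1, 2)) = Pow(Add(-7366, Add(Add(2565, Mul(-11933, Rational(-1, 11902))), 14208)), Rational(1, 2)) = Pow(Add(-7366, Add(Add(2565, Rational(11933, 11902)), 14208)), Rational(1, 2)) = Pow(Add(-7366, Add(Rational(30540563, 11902), 14208)), Rational(1, 2)) = Pow(Add(-7366, Rational(199644179, 11902)), Rational(1, 2)) = Pow(Rational(111974047, 11902), Rational(1, 2)) = Mul(Rational(1, 11902), Pow(1332715107394, Rational(1, 2)))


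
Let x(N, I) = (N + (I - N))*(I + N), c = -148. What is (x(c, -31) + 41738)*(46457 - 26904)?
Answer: 924602711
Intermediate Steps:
x(N, I) = I*(I + N)
(x(c, -31) + 41738)*(46457 - 26904) = (-31*(-31 - 148) + 41738)*(46457 - 26904) = (-31*(-179) + 41738)*19553 = (5549 + 41738)*19553 = 47287*19553 = 924602711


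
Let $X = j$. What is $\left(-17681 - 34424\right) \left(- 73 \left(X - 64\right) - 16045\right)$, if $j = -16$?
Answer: $531731525$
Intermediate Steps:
$X = -16$
$\left(-17681 - 34424\right) \left(- 73 \left(X - 64\right) - 16045\right) = \left(-17681 - 34424\right) \left(- 73 \left(-16 - 64\right) - 16045\right) = \left(-17681 - 34424\right) \left(\left(-73\right) \left(-80\right) - 16045\right) = - 52105 \left(5840 - 16045\right) = \left(-52105\right) \left(-10205\right) = 531731525$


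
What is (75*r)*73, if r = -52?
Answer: -284700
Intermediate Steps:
(75*r)*73 = (75*(-52))*73 = -3900*73 = -284700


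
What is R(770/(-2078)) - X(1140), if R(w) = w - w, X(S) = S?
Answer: -1140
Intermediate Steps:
R(w) = 0
R(770/(-2078)) - X(1140) = 0 - 1*1140 = 0 - 1140 = -1140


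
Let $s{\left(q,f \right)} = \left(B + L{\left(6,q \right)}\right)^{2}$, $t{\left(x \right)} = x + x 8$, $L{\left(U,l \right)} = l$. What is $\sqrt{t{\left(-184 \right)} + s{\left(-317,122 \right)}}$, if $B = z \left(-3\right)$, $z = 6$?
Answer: $\sqrt{110569} \approx 332.52$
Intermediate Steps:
$t{\left(x \right)} = 9 x$ ($t{\left(x \right)} = x + 8 x = 9 x$)
$B = -18$ ($B = 6 \left(-3\right) = -18$)
$s{\left(q,f \right)} = \left(-18 + q\right)^{2}$
$\sqrt{t{\left(-184 \right)} + s{\left(-317,122 \right)}} = \sqrt{9 \left(-184\right) + \left(-18 - 317\right)^{2}} = \sqrt{-1656 + \left(-335\right)^{2}} = \sqrt{-1656 + 112225} = \sqrt{110569}$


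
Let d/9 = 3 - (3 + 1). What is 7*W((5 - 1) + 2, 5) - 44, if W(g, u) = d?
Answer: -107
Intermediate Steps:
d = -9 (d = 9*(3 - (3 + 1)) = 9*(3 - 1*4) = 9*(3 - 4) = 9*(-1) = -9)
W(g, u) = -9
7*W((5 - 1) + 2, 5) - 44 = 7*(-9) - 44 = -63 - 44 = -107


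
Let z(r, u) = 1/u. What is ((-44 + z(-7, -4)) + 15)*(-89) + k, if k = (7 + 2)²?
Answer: 10737/4 ≈ 2684.3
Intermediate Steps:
z(r, u) = 1/u
k = 81 (k = 9² = 81)
((-44 + z(-7, -4)) + 15)*(-89) + k = ((-44 + 1/(-4)) + 15)*(-89) + 81 = ((-44 - ¼) + 15)*(-89) + 81 = (-177/4 + 15)*(-89) + 81 = -117/4*(-89) + 81 = 10413/4 + 81 = 10737/4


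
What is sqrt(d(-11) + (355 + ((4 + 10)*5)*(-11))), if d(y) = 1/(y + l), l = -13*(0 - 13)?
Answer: I*sqrt(10359902)/158 ≈ 20.371*I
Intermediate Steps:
l = 169 (l = -13*(-13) = 169)
d(y) = 1/(169 + y) (d(y) = 1/(y + 169) = 1/(169 + y))
sqrt(d(-11) + (355 + ((4 + 10)*5)*(-11))) = sqrt(1/(169 - 11) + (355 + ((4 + 10)*5)*(-11))) = sqrt(1/158 + (355 + (14*5)*(-11))) = sqrt(1/158 + (355 + 70*(-11))) = sqrt(1/158 + (355 - 770)) = sqrt(1/158 - 415) = sqrt(-65569/158) = I*sqrt(10359902)/158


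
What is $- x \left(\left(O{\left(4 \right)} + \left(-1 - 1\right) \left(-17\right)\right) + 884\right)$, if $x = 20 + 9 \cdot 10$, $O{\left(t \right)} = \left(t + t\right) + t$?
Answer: $-102300$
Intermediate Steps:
$O{\left(t \right)} = 3 t$ ($O{\left(t \right)} = 2 t + t = 3 t$)
$x = 110$ ($x = 20 + 90 = 110$)
$- x \left(\left(O{\left(4 \right)} + \left(-1 - 1\right) \left(-17\right)\right) + 884\right) = - 110 \left(\left(3 \cdot 4 + \left(-1 - 1\right) \left(-17\right)\right) + 884\right) = - 110 \left(\left(12 - -34\right) + 884\right) = - 110 \left(\left(12 + 34\right) + 884\right) = - 110 \left(46 + 884\right) = - 110 \cdot 930 = \left(-1\right) 102300 = -102300$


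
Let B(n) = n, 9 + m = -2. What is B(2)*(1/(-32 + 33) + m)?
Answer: -20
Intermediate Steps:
m = -11 (m = -9 - 2 = -11)
B(2)*(1/(-32 + 33) + m) = 2*(1/(-32 + 33) - 11) = 2*(1/1 - 11) = 2*(1 - 11) = 2*(-10) = -20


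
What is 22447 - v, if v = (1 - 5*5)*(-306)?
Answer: 15103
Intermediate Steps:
v = 7344 (v = (1 - 25)*(-306) = -24*(-306) = 7344)
22447 - v = 22447 - 1*7344 = 22447 - 7344 = 15103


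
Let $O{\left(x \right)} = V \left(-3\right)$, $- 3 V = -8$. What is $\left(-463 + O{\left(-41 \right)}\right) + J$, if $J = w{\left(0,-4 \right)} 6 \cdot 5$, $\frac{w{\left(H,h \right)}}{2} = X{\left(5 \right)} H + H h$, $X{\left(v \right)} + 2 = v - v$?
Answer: $-471$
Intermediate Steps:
$V = \frac{8}{3}$ ($V = \left(- \frac{1}{3}\right) \left(-8\right) = \frac{8}{3} \approx 2.6667$)
$X{\left(v \right)} = -2$ ($X{\left(v \right)} = -2 + \left(v - v\right) = -2 + 0 = -2$)
$O{\left(x \right)} = -8$ ($O{\left(x \right)} = \frac{8}{3} \left(-3\right) = -8$)
$w{\left(H,h \right)} = - 4 H + 2 H h$ ($w{\left(H,h \right)} = 2 \left(- 2 H + H h\right) = - 4 H + 2 H h$)
$J = 0$ ($J = 2 \cdot 0 \left(-2 - 4\right) 6 \cdot 5 = 2 \cdot 0 \left(-6\right) 6 \cdot 5 = 0 \cdot 6 \cdot 5 = 0 \cdot 5 = 0$)
$\left(-463 + O{\left(-41 \right)}\right) + J = \left(-463 - 8\right) + 0 = -471 + 0 = -471$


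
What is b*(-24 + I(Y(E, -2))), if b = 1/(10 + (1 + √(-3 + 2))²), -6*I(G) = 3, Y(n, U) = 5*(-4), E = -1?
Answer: -245/104 + 49*I/104 ≈ -2.3558 + 0.47115*I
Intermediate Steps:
Y(n, U) = -20
I(G) = -½ (I(G) = -⅙*3 = -½)
b = 1/(10 + (1 + I)²) (b = 1/(10 + (1 + √(-1))²) = 1/(10 + (1 + I)²) ≈ 0.096154 - 0.019231*I)
b*(-24 + I(Y(E, -2))) = (5/52 - I/52)*(-24 - ½) = (5/52 - I/52)*(-49/2) = -245/104 + 49*I/104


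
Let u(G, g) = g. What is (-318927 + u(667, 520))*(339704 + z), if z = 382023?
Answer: -229802928889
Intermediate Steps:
(-318927 + u(667, 520))*(339704 + z) = (-318927 + 520)*(339704 + 382023) = -318407*721727 = -229802928889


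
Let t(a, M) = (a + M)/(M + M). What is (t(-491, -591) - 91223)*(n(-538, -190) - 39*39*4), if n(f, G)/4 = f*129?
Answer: 5098158198128/197 ≈ 2.5879e+10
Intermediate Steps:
t(a, M) = (M + a)/(2*M) (t(a, M) = (M + a)/((2*M)) = (M + a)*(1/(2*M)) = (M + a)/(2*M))
n(f, G) = 516*f (n(f, G) = 4*(f*129) = 4*(129*f) = 516*f)
(t(-491, -591) - 91223)*(n(-538, -190) - 39*39*4) = ((½)*(-591 - 491)/(-591) - 91223)*(516*(-538) - 39*39*4) = ((½)*(-1/591)*(-1082) - 91223)*(-277608 - 1521*4) = (541/591 - 91223)*(-277608 - 6084) = -53912252/591*(-283692) = 5098158198128/197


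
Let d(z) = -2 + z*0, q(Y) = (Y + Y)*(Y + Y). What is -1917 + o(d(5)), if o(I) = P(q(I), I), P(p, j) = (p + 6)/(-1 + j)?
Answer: -5773/3 ≈ -1924.3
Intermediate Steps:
q(Y) = 4*Y² (q(Y) = (2*Y)*(2*Y) = 4*Y²)
P(p, j) = (6 + p)/(-1 + j)
d(z) = -2 (d(z) = -2 + 0 = -2)
o(I) = (6 + 4*I²)/(-1 + I)
-1917 + o(d(5)) = -1917 + 2*(3 + 2*(-2)²)/(-1 - 2) = -1917 + 2*(3 + 2*4)/(-3) = -1917 + 2*(-⅓)*(3 + 8) = -1917 + 2*(-⅓)*11 = -1917 - 22/3 = -5773/3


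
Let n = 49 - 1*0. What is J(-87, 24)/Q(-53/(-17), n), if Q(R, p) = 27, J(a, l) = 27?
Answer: 1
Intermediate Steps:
n = 49 (n = 49 + 0 = 49)
J(-87, 24)/Q(-53/(-17), n) = 27/27 = 27*(1/27) = 1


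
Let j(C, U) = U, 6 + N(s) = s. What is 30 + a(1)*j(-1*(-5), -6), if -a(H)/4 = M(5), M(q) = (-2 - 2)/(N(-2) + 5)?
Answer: 62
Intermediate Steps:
N(s) = -6 + s
M(q) = 4/3 (M(q) = (-2 - 2)/((-6 - 2) + 5) = -4/(-8 + 5) = -4/(-3) = -4*(-⅓) = 4/3)
a(H) = -16/3 (a(H) = -4*4/3 = -16/3)
30 + a(1)*j(-1*(-5), -6) = 30 - 16/3*(-6) = 30 + 32 = 62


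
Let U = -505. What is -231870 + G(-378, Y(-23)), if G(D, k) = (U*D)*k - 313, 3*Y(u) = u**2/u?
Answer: -1695673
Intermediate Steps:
Y(u) = u/3 (Y(u) = (u**2/u)/3 = u/3)
G(D, k) = -313 - 505*D*k (G(D, k) = (-505*D)*k - 313 = -505*D*k - 313 = -313 - 505*D*k)
-231870 + G(-378, Y(-23)) = -231870 + (-313 - 505*(-378)*(1/3)*(-23)) = -231870 + (-313 - 505*(-378)*(-23/3)) = -231870 + (-313 - 1463490) = -231870 - 1463803 = -1695673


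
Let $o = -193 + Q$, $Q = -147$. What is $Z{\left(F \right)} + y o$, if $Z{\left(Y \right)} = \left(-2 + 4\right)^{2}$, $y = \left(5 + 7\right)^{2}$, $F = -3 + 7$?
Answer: $-48956$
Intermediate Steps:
$F = 4$
$o = -340$ ($o = -193 - 147 = -340$)
$y = 144$ ($y = 12^{2} = 144$)
$Z{\left(Y \right)} = 4$ ($Z{\left(Y \right)} = 2^{2} = 4$)
$Z{\left(F \right)} + y o = 4 + 144 \left(-340\right) = 4 - 48960 = -48956$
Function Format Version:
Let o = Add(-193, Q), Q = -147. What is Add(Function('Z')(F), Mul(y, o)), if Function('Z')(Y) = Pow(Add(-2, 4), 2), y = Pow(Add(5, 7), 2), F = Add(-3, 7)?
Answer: -48956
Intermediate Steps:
F = 4
o = -340 (o = Add(-193, -147) = -340)
y = 144 (y = Pow(12, 2) = 144)
Function('Z')(Y) = 4 (Function('Z')(Y) = Pow(2, 2) = 4)
Add(Function('Z')(F), Mul(y, o)) = Add(4, Mul(144, -340)) = Add(4, -48960) = -48956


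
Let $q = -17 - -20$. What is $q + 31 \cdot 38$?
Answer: $1181$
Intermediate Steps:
$q = 3$ ($q = -17 + 20 = 3$)
$q + 31 \cdot 38 = 3 + 31 \cdot 38 = 3 + 1178 = 1181$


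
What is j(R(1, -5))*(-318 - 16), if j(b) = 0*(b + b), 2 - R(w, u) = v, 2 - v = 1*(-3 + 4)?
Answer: 0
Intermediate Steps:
v = 1 (v = 2 - (-3 + 4) = 2 - 1 = 1)
R(w, u) = 1 (R(w, u) = 2 - 1*1 = 2 - 1 = 1)
j(b) = 0 (j(b) = 0*(2*b) = 0)
j(R(1, -5))*(-318 - 16) = 0*(-318 - 16) = 0*(-334) = 0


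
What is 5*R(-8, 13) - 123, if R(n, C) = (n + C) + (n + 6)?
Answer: -108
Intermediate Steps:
R(n, C) = 6 + C + 2*n (R(n, C) = (C + n) + (6 + n) = 6 + C + 2*n)
5*R(-8, 13) - 123 = 5*(6 + 13 + 2*(-8)) - 123 = 5*(6 + 13 - 16) - 123 = 5*3 - 123 = 15 - 123 = -108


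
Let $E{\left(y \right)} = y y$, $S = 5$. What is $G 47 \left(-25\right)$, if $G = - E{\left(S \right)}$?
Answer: $29375$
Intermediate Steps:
$E{\left(y \right)} = y^{2}$
$G = -25$ ($G = - 5^{2} = \left(-1\right) 25 = -25$)
$G 47 \left(-25\right) = \left(-25\right) 47 \left(-25\right) = \left(-1175\right) \left(-25\right) = 29375$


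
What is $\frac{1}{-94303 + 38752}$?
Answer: $- \frac{1}{55551} \approx -1.8001 \cdot 10^{-5}$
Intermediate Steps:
$\frac{1}{-94303 + 38752} = \frac{1}{-55551} = - \frac{1}{55551}$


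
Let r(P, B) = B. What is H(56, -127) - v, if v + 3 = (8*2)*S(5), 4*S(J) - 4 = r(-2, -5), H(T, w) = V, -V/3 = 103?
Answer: -302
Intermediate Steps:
V = -309 (V = -3*103 = -309)
H(T, w) = -309
S(J) = -1/4 (S(J) = 1 + (1/4)*(-5) = 1 - 5/4 = -1/4)
v = -7 (v = -3 + (8*2)*(-1/4) = -3 + 16*(-1/4) = -3 - 4 = -7)
H(56, -127) - v = -309 - 1*(-7) = -309 + 7 = -302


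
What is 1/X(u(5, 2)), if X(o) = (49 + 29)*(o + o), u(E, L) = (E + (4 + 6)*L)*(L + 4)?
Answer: 1/23400 ≈ 4.2735e-5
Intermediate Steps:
u(E, L) = (4 + L)*(E + 10*L) (u(E, L) = (E + 10*L)*(4 + L) = (4 + L)*(E + 10*L))
X(o) = 156*o (X(o) = 78*(2*o) = 156*o)
1/X(u(5, 2)) = 1/(156*(4*5 + 10*2² + 40*2 + 5*2)) = 1/(156*(20 + 10*4 + 80 + 10)) = 1/(156*(20 + 40 + 80 + 10)) = 1/(156*150) = 1/23400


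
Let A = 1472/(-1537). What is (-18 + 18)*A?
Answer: 0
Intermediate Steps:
A = -1472/1537 (A = 1472*(-1/1537) = -1472/1537 ≈ -0.95771)
(-18 + 18)*A = (-18 + 18)*(-1472/1537) = 0*(-1472/1537) = 0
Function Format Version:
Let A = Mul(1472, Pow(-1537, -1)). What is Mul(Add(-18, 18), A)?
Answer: 0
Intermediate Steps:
A = Rational(-1472, 1537) (A = Mul(1472, Rational(-1, 1537)) = Rational(-1472, 1537) ≈ -0.95771)
Mul(Add(-18, 18), A) = Mul(Add(-18, 18), Rational(-1472, 1537)) = Mul(0, Rational(-1472, 1537)) = 0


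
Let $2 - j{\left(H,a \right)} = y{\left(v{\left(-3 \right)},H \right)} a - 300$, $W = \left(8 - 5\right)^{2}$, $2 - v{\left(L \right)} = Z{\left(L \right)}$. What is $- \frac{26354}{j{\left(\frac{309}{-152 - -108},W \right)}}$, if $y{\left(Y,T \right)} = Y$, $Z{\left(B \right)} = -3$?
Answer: $- \frac{26354}{257} \approx -102.54$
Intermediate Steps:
$v{\left(L \right)} = 5$ ($v{\left(L \right)} = 2 - -3 = 2 + 3 = 5$)
$W = 9$ ($W = 3^{2} = 9$)
$j{\left(H,a \right)} = 302 - 5 a$ ($j{\left(H,a \right)} = 2 - \left(5 a - 300\right) = 2 - \left(-300 + 5 a\right) = 302 - 5 a$)
$- \frac{26354}{j{\left(\frac{309}{-152 - -108},W \right)}} = - \frac{26354}{302 - 45} = - \frac{26354}{257}$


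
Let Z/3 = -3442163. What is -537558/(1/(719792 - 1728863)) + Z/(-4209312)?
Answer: 761091579790112435/1403104 ≈ 5.4243e+11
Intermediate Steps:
Z = -10326489 (Z = 3*(-3442163) = -10326489)
-537558/(1/(719792 - 1728863)) + Z/(-4209312) = -537558/(1/(719792 - 1728863)) - 10326489/(-4209312) = -537558/(1/(-1009071)) - 10326489*(-1/4209312) = -537558/(-1/1009071) + 3442163/1403104 = -537558*(-1009071) + 3442163/1403104 = 542434188618 + 3442163/1403104 = 761091579790112435/1403104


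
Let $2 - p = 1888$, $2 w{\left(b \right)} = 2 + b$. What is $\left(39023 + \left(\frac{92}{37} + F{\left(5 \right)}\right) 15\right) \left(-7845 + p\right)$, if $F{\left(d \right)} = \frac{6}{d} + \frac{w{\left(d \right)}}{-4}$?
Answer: $- \frac{3041145533}{8} \approx -3.8014 \cdot 10^{8}$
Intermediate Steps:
$w{\left(b \right)} = 1 + \frac{b}{2}$ ($w{\left(b \right)} = \frac{2 + b}{2} = 1 + \frac{b}{2}$)
$F{\left(d \right)} = - \frac{1}{4} + \frac{6}{d} - \frac{d}{8}$ ($F{\left(d \right)} = \frac{6}{d} + \frac{1 + \frac{d}{2}}{-4} = \frac{6}{d} + \left(1 + \frac{d}{2}\right) \left(- \frac{1}{4}\right) = \frac{6}{d} - \left(\frac{1}{4} + \frac{d}{8}\right) = - \frac{1}{4} + \frac{6}{d} - \frac{d}{8}$)
$p = -1886$ ($p = 2 - 1888 = -1886$)
$\left(39023 + \left(\frac{92}{37} + F{\left(5 \right)}\right) 15\right) \left(-7845 + p\right) = \left(39023 + \left(\frac{92}{37} + \frac{48 - 5 \left(2 + 5\right)}{8 \cdot 5}\right) 15\right) \left(-7845 - 1886\right) = \left(39023 + \left(92 \cdot \frac{1}{37} + \frac{1}{8} \cdot \frac{1}{5} \left(48 - 5 \cdot 7\right)\right) 15\right) \left(-9731\right) = \left(39023 + \left(\frac{92}{37} + \frac{1}{8} \cdot \frac{1}{5} \left(48 - 35\right)\right) 15\right) \left(-9731\right) = \left(39023 + \left(\frac{92}{37} + \frac{1}{8} \cdot \frac{1}{5} \cdot 13\right) 15\right) \left(-9731\right) = \left(39023 + \left(\frac{92}{37} + \frac{13}{40}\right) 15\right) \left(-9731\right) = \left(39023 + \frac{4161}{1480} \cdot 15\right) \left(-9731\right) = \left(39023 + \frac{12483}{296}\right) \left(-9731\right) = \frac{11563291}{296} \left(-9731\right) = - \frac{3041145533}{8}$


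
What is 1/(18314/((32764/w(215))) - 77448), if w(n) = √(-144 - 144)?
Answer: -216507436187/16768068169362723 - 75004987*I*√2/67072272677450892 ≈ -1.2912e-5 - 1.5815e-9*I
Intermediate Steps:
w(n) = 12*I*√2 (w(n) = √(-288) = 12*I*√2)
1/(18314/((32764/w(215))) - 77448) = 1/(18314/((32764/((12*I*√2)))) - 77448) = 1/(18314/((32764*(-I*√2/24))) - 77448) = 1/(18314/((-8191*I*√2/6)) - 77448) = 1/(18314*(3*I*√2/8191) - 77448) = 1/(54942*I*√2/8191 - 77448) = 1/(-77448 + 54942*I*√2/8191)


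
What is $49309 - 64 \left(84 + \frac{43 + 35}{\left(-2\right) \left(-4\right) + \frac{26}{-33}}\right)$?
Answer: $\frac{5145659}{119} \approx 43241.0$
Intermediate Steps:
$49309 - 64 \left(84 + \frac{43 + 35}{\left(-2\right) \left(-4\right) + \frac{26}{-33}}\right) = 49309 - 64 \left(84 + \frac{78}{8 + 26 \left(- \frac{1}{33}\right)}\right) = 49309 - 64 \left(84 + \frac{78}{8 - \frac{26}{33}}\right) = 49309 - 64 \left(84 + \frac{78}{\frac{238}{33}}\right) = 49309 - 64 \left(84 + 78 \cdot \frac{33}{238}\right) = 49309 - 64 \left(84 + \frac{1287}{119}\right) = 49309 - \frac{722112}{119} = \frac{5145659}{119}$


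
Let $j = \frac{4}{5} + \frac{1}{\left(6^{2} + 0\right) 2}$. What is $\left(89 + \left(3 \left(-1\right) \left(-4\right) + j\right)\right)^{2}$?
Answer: $\frac{1343442409}{129600} \approx 10366.0$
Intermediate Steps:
$j = \frac{293}{360}$ ($j = 4 \cdot \frac{1}{5} + \frac{1}{36 + 0} \cdot \frac{1}{2} = \frac{4}{5} + \frac{1}{36} \cdot \frac{1}{2} = \frac{4}{5} + \frac{1}{72} = \frac{293}{360} \approx 0.81389$)
$\left(89 + \left(3 \left(-1\right) \left(-4\right) + j\right)\right)^{2} = \left(89 + \left(3 \left(-1\right) \left(-4\right) + \frac{293}{360}\right)\right)^{2} = \left(89 + \left(\left(-3\right) \left(-4\right) + \frac{293}{360}\right)\right)^{2} = \left(89 + \left(12 + \frac{293}{360}\right)\right)^{2} = \left(89 + \frac{4613}{360}\right)^{2} = \left(\frac{36653}{360}\right)^{2} = \frac{1343442409}{129600}$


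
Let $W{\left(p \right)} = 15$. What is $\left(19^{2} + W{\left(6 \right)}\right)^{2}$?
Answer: $141376$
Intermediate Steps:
$\left(19^{2} + W{\left(6 \right)}\right)^{2} = \left(19^{2} + 15\right)^{2} = \left(361 + 15\right)^{2} = 376^{2} = 141376$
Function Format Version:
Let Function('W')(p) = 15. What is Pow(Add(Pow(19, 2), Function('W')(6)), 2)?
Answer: 141376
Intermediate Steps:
Pow(Add(Pow(19, 2), Function('W')(6)), 2) = Pow(Add(Pow(19, 2), 15), 2) = Pow(Add(361, 15), 2) = Pow(376, 2) = 141376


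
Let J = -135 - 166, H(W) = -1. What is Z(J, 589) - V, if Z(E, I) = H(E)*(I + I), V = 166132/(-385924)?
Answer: -113613085/96481 ≈ -1177.6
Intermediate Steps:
V = -41533/96481 (V = 166132*(-1/385924) = -41533/96481 ≈ -0.43048)
J = -301
Z(E, I) = -2*I (Z(E, I) = -(I + I) = -2*I)
Z(J, 589) - V = -2*589 - 1*(-41533/96481) = -1178 + 41533/96481 = -113613085/96481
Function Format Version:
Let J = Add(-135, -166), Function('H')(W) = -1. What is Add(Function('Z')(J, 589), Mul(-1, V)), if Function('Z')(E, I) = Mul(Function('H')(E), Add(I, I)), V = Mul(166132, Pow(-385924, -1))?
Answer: Rational(-113613085, 96481) ≈ -1177.6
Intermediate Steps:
V = Rational(-41533, 96481) (V = Mul(166132, Rational(-1, 385924)) = Rational(-41533, 96481) ≈ -0.43048)
J = -301
Function('Z')(E, I) = Mul(-2, I) (Function('Z')(E, I) = Mul(-1, Add(I, I)) = Mul(-1, Mul(2, I)) = Mul(-2, I))
Add(Function('Z')(J, 589), Mul(-1, V)) = Add(Mul(-2, 589), Mul(-1, Rational(-41533, 96481))) = Add(-1178, Rational(41533, 96481)) = Rational(-113613085, 96481)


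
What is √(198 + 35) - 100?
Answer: -100 + √233 ≈ -84.736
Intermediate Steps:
√(198 + 35) - 100 = √233 - 100 = -100 + √233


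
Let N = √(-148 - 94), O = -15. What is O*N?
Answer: -165*I*√2 ≈ -233.35*I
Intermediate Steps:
N = 11*I*√2 (N = √(-242) = 11*I*√2 ≈ 15.556*I)
O*N = -165*I*√2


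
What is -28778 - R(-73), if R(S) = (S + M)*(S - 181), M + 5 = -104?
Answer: -75006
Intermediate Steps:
M = -109 (M = -5 - 104 = -109)
R(S) = (-181 + S)*(-109 + S) (R(S) = (S - 109)*(S - 181) = (-109 + S)*(-181 + S) = (-181 + S)*(-109 + S))
-28778 - R(-73) = -28778 - (19729 + (-73)**2 - 290*(-73)) = -28778 - (19729 + 5329 + 21170) = -28778 - 1*46228 = -28778 - 46228 = -75006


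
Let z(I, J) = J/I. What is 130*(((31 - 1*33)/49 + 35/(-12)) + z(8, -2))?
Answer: -61295/147 ≈ -416.97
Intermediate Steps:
130*(((31 - 1*33)/49 + 35/(-12)) + z(8, -2)) = 130*(((31 - 1*33)/49 + 35/(-12)) - 2/8) = 130*(((31 - 33)*(1/49) + 35*(-1/12)) - 2*⅛) = 130*((-2*1/49 - 35/12) - ¼) = 130*((-2/49 - 35/12) - ¼) = 130*(-1739/588 - ¼) = 130*(-943/294) = -61295/147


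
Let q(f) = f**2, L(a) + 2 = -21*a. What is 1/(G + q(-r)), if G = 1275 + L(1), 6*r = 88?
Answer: 9/13204 ≈ 0.00068161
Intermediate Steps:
r = 44/3 (r = (1/6)*88 = 44/3 ≈ 14.667)
L(a) = -2 - 21*a
G = 1252 (G = 1275 + (-2 - 21*1) = 1275 + (-2 - 21) = 1275 - 23 = 1252)
1/(G + q(-r)) = 1/(1252 + (-1*44/3)**2) = 1/(1252 + (-44/3)**2) = 1/(1252 + 1936/9) = 1/(13204/9) = 9/13204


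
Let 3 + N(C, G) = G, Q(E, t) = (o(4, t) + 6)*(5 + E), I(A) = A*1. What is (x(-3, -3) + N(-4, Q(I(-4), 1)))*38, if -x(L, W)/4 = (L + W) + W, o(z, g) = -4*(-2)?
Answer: 1786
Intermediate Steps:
o(z, g) = 8
I(A) = A
x(L, W) = -8*W - 4*L (x(L, W) = -4*((L + W) + W) = -4*(L + 2*W) = -8*W - 4*L)
Q(E, t) = 70 + 14*E (Q(E, t) = (8 + 6)*(5 + E) = 14*(5 + E) = 70 + 14*E)
N(C, G) = -3 + G
(x(-3, -3) + N(-4, Q(I(-4), 1)))*38 = ((-8*(-3) - 4*(-3)) + (-3 + (70 + 14*(-4))))*38 = ((24 + 12) + (-3 + (70 - 56)))*38 = (36 + (-3 + 14))*38 = (36 + 11)*38 = 47*38 = 1786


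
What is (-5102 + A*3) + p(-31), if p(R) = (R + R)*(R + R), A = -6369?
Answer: -20365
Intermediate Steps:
p(R) = 4*R² (p(R) = (2*R)*(2*R) = 4*R²)
(-5102 + A*3) + p(-31) = (-5102 - 6369*3) + 4*(-31)² = (-5102 - 19107) + 4*961 = -24209 + 3844 = -20365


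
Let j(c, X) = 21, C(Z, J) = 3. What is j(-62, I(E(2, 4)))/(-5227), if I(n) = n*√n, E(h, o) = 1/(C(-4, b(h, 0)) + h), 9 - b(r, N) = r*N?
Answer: -21/5227 ≈ -0.0040176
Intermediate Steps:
b(r, N) = 9 - N*r (b(r, N) = 9 - r*N = 9 - N*r)
E(h, o) = 1/(3 + h)
I(n) = n^(3/2)
j(-62, I(E(2, 4)))/(-5227) = 21/(-5227) = 21*(-1/5227) = -21/5227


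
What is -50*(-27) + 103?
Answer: 1453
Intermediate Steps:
-50*(-27) + 103 = 1350 + 103 = 1453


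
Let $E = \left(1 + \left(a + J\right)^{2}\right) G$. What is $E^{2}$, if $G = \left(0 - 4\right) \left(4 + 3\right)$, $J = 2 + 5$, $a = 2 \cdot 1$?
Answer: $5271616$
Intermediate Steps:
$a = 2$
$J = 7$
$G = -28$ ($G = \left(-4\right) 7 = -28$)
$E = -2296$ ($E = \left(1 + \left(2 + 7\right)^{2}\right) \left(-28\right) = \left(1 + 9^{2}\right) \left(-28\right) = \left(1 + 81\right) \left(-28\right) = 82 \left(-28\right) = -2296$)
$E^{2} = \left(-2296\right)^{2} = 5271616$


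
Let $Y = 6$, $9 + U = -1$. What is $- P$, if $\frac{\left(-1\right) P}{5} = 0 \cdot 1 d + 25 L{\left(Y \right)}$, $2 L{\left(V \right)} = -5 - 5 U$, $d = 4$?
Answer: $\frac{5625}{2} \approx 2812.5$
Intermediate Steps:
$U = -10$ ($U = -9 - 1 = -10$)
$L{\left(V \right)} = \frac{45}{2}$ ($L{\left(V \right)} = \frac{-5 - -50}{2} = \frac{-5 + 50}{2} = \frac{1}{2} \cdot 45 = \frac{45}{2}$)
$P = - \frac{5625}{2}$ ($P = - 5 \left(0 \cdot 1 \cdot 4 + 25 \cdot \frac{45}{2}\right) = - 5 \left(0 \cdot 4 + \frac{1125}{2}\right) = - 5 \left(0 + \frac{1125}{2}\right) = \left(-5\right) \frac{1125}{2} = - \frac{5625}{2} \approx -2812.5$)
$- P = \left(-1\right) \left(- \frac{5625}{2}\right) = \frac{5625}{2}$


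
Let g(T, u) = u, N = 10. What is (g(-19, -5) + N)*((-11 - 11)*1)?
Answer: -110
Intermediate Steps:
(g(-19, -5) + N)*((-11 - 11)*1) = (-5 + 10)*((-11 - 11)*1) = 5*(-22*1) = 5*(-22) = -110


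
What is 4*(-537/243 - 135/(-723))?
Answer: -157976/19521 ≈ -8.0926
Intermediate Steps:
4*(-537/243 - 135/(-723)) = 4*(-537*1/243 - 135*(-1/723)) = 4*(-179/81 + 45/241) = 4*(-39494/19521) = -157976/19521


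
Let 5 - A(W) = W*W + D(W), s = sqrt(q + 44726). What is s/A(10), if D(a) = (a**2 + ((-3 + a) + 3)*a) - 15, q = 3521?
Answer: -sqrt(48247)/280 ≈ -0.78447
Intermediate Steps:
D(a) = -15 + 2*a**2 (D(a) = (a**2 + a*a) - 15 = (a**2 + a**2) - 15 = 2*a**2 - 15 = -15 + 2*a**2)
s = sqrt(48247) (s = sqrt(3521 + 44726) = sqrt(48247) ≈ 219.65)
A(W) = 20 - 3*W**2 (A(W) = 5 - (W*W + (-15 + 2*W**2)) = 5 - (W**2 + (-15 + 2*W**2)) = 5 - (-15 + 3*W**2) = 5 + (15 - 3*W**2) = 20 - 3*W**2)
s/A(10) = sqrt(48247)/(20 - 3*10**2) = sqrt(48247)/(20 - 3*100) = sqrt(48247)/(20 - 300) = sqrt(48247)/(-280) = sqrt(48247)*(-1/280) = -sqrt(48247)/280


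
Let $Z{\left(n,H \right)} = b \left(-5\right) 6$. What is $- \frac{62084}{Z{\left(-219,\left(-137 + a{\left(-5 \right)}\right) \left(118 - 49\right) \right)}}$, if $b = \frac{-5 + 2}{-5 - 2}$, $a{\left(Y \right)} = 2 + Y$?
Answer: $\frac{217294}{45} \approx 4828.8$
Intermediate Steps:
$b = \frac{3}{7}$ ($b = - \frac{3}{-7} = \left(-3\right) \left(- \frac{1}{7}\right) = \frac{3}{7} \approx 0.42857$)
$Z{\left(n,H \right)} = - \frac{90}{7}$ ($Z{\left(n,H \right)} = \frac{3}{7} \left(-5\right) 6 = \left(- \frac{15}{7}\right) 6 = - \frac{90}{7}$)
$- \frac{62084}{Z{\left(-219,\left(-137 + a{\left(-5 \right)}\right) \left(118 - 49\right) \right)}} = - \frac{62084}{- \frac{90}{7}} = \left(-62084\right) \left(- \frac{7}{90}\right) = \frac{217294}{45}$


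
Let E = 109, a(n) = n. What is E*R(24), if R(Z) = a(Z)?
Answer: 2616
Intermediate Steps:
R(Z) = Z
E*R(24) = 109*24 = 2616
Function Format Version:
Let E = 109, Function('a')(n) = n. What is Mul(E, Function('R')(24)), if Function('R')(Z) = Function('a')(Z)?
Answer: 2616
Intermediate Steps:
Function('R')(Z) = Z
Mul(E, Function('R')(24)) = Mul(109, 24) = 2616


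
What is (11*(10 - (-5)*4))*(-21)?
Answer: -6930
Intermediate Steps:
(11*(10 - (-5)*4))*(-21) = (11*(10 - 1*(-20)))*(-21) = (11*(10 + 20))*(-21) = (11*30)*(-21) = 330*(-21) = -6930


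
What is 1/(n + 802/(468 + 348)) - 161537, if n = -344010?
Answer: -22672635319031/140355679 ≈ -1.6154e+5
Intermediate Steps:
1/(n + 802/(468 + 348)) - 161537 = 1/(-344010 + 802/(468 + 348)) - 161537 = 1/(-344010 + 802/816) - 161537 = 1/(-344010 + 802*(1/816)) - 161537 = 1/(-344010 + 401/408) - 161537 = 1/(-140355679/408) - 161537 = -408/140355679 - 161537 = -22672635319031/140355679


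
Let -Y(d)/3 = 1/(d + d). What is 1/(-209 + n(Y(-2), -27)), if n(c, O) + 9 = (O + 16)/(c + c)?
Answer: -3/676 ≈ -0.0044379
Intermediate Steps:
Y(d) = -3/(2*d) (Y(d) = -3/(d + d) = -3*1/(2*d) = -3/(2*d))
n(c, O) = -9 + (16 + O)/(2*c) (n(c, O) = -9 + (O + 16)/(c + c) = -9 + (16 + O)/((2*c)) = -9 + (16 + O)*(1/(2*c)) = -9 + (16 + O)/(2*c))
1/(-209 + n(Y(-2), -27)) = 1/(-209 + (16 - 27 - (-27)/(-2))/(2*((-3/2/(-2))))) = 1/(-209 + (16 - 27 - (-27)*(-1)/2)/(2*((-3/2*(-½))))) = 1/(-209 + (16 - 27 - 18*¾)/(2*(¾))) = 1/(-209 + (½)*(4/3)*(16 - 27 - 27/2)) = 1/(-209 + (½)*(4/3)*(-49/2)) = 1/(-209 - 49/3) = 1/(-676/3) = -3/676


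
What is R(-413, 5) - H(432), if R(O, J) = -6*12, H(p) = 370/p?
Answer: -15737/216 ≈ -72.856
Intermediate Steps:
R(O, J) = -72 (R(O, J) = -1*72 = -72)
R(-413, 5) - H(432) = -72 - 370/432 = -72 - 1*185/216 = -72 - 185/216 = -15737/216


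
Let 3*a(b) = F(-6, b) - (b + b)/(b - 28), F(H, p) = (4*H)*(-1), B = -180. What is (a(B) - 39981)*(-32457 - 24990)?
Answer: 4592724147/2 ≈ 2.2964e+9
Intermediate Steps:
F(H, p) = -4*H
a(b) = 8 - 2*b/(3*(-28 + b)) (a(b) = (-4*(-6) - (b + b)/(b - 28))/3 = (24 - 2*b/(-28 + b))/3 = 8 - 2*b/(3*(-28 + b)))
(a(B) - 39981)*(-32457 - 24990) = (2*(-336 + 11*(-180))/(3*(-28 - 180)) - 39981)*(-32457 - 24990) = ((2/3)*(-336 - 1980)/(-208) - 39981)*(-57447) = ((2/3)*(-1/208)*(-2316) - 39981)*(-57447) = (193/26 - 39981)*(-57447) = -1039313/26*(-57447) = 4592724147/2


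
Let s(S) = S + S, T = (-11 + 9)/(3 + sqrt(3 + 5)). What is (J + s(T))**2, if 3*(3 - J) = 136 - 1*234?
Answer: 6193/9 + 1136*sqrt(2)/3 ≈ 1223.6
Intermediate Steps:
J = 107/3 (J = 3 - (136 - 1*234)/3 = 3 - (136 - 234)/3 = 3 - 1/3*(-98) = 3 + 98/3 = 107/3 ≈ 35.667)
T = -2/(3 + 2*sqrt(2)) (T = -2/(3 + sqrt(8)) = -2/(3 + 2*sqrt(2)) ≈ -0.34315)
s(S) = 2*S
(J + s(T))**2 = (107/3 + 2*(-6 + 4*sqrt(2)))**2 = (107/3 + (-12 + 8*sqrt(2)))**2 = (71/3 + 8*sqrt(2))**2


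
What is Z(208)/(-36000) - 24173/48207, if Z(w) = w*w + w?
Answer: -61789223/36155250 ≈ -1.7090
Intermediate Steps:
Z(w) = w + w² (Z(w) = w² + w = w + w²)
Z(208)/(-36000) - 24173/48207 = (208*(1 + 208))/(-36000) - 24173/48207 = (208*209)*(-1/36000) - 24173*1/48207 = 43472*(-1/36000) - 24173/48207 = -2717/2250 - 24173/48207 = -61789223/36155250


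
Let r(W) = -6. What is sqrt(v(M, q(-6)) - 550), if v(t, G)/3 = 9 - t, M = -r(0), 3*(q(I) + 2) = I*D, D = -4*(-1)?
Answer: I*sqrt(541) ≈ 23.259*I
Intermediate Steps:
D = 4
q(I) = -2 + 4*I/3 (q(I) = -2 + (I*4)/3 = -2 + (4*I)/3 = -2 + 4*I/3)
M = 6 (M = -1*(-6) = 6)
v(t, G) = 27 - 3*t (v(t, G) = 3*(9 - t) = 27 - 3*t)
sqrt(v(M, q(-6)) - 550) = sqrt((27 - 3*6) - 550) = sqrt((27 - 18) - 550) = sqrt(9 - 550) = sqrt(-541) = I*sqrt(541)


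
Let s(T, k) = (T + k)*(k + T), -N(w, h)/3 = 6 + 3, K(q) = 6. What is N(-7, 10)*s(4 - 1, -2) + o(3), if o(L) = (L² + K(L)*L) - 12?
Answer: -12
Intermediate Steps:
N(w, h) = -27 (N(w, h) = -3*(6 + 3) = -3*9 = -27)
s(T, k) = (T + k)² (s(T, k) = (T + k)*(T + k) = (T + k)²)
o(L) = -12 + L² + 6*L (o(L) = (L² + 6*L) - 12 = -12 + L² + 6*L)
N(-7, 10)*s(4 - 1, -2) + o(3) = -27*((4 - 1) - 2)² + (-12 + 3² + 6*3) = -27*(3 - 2)² + (-12 + 9 + 18) = -27*1² + 15 = -27*1 + 15 = -27 + 15 = -12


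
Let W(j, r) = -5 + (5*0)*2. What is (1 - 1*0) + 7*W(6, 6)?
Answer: -34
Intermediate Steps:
W(j, r) = -5 (W(j, r) = -5 + 0*2 = -5 + 0 = -5)
(1 - 1*0) + 7*W(6, 6) = (1 - 1*0) + 7*(-5) = (1 + 0) - 35 = 1 - 35 = -34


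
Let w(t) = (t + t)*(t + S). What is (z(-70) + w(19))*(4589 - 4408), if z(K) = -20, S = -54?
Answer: -244350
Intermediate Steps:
w(t) = 2*t*(-54 + t) (w(t) = (t + t)*(t - 54) = (2*t)*(-54 + t) = 2*t*(-54 + t))
(z(-70) + w(19))*(4589 - 4408) = (-20 + 2*19*(-54 + 19))*(4589 - 4408) = (-20 + 2*19*(-35))*181 = (-20 - 1330)*181 = -1350*181 = -244350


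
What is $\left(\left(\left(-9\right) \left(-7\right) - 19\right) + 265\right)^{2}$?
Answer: $95481$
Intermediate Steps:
$\left(\left(\left(-9\right) \left(-7\right) - 19\right) + 265\right)^{2} = \left(\left(63 - 19\right) + 265\right)^{2} = \left(44 + 265\right)^{2} = 309^{2} = 95481$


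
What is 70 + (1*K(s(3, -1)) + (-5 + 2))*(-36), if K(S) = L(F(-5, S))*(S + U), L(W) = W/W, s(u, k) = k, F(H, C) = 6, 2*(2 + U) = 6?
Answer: 178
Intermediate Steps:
U = 1 (U = -2 + (1/2)*6 = -2 + 3 = 1)
L(W) = 1
K(S) = 1 + S (K(S) = 1*(S + 1) = 1*(1 + S) = 1 + S)
70 + (1*K(s(3, -1)) + (-5 + 2))*(-36) = 70 + (1*(1 - 1) + (-5 + 2))*(-36) = 70 + (1*0 - 3)*(-36) = 70 + (0 - 3)*(-36) = 70 - 3*(-36) = 70 + 108 = 178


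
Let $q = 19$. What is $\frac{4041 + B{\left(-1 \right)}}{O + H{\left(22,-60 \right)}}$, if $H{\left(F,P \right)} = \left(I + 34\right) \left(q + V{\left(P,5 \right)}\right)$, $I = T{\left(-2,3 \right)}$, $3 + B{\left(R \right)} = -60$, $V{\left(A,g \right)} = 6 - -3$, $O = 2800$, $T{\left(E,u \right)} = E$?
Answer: $\frac{663}{616} \approx 1.0763$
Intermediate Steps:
$V{\left(A,g \right)} = 9$ ($V{\left(A,g \right)} = 6 + 3 = 9$)
$B{\left(R \right)} = -63$ ($B{\left(R \right)} = -3 - 60 = -63$)
$I = -2$
$H{\left(F,P \right)} = 896$ ($H{\left(F,P \right)} = \left(-2 + 34\right) \left(19 + 9\right) = 32 \cdot 28 = 896$)
$\frac{4041 + B{\left(-1 \right)}}{O + H{\left(22,-60 \right)}} = \frac{4041 - 63}{2800 + 896} = \frac{3978}{3696} = 3978 \cdot \frac{1}{3696} = \frac{663}{616}$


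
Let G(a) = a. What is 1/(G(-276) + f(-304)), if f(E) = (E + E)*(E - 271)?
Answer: 1/349324 ≈ 2.8627e-6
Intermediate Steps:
f(E) = 2*E*(-271 + E) (f(E) = (2*E)*(-271 + E) = 2*E*(-271 + E))
1/(G(-276) + f(-304)) = 1/(-276 + 2*(-304)*(-271 - 304)) = 1/(-276 + 2*(-304)*(-575)) = 1/(-276 + 349600) = 1/349324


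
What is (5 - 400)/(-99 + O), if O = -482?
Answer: 395/581 ≈ 0.67986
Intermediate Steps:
(5 - 400)/(-99 + O) = (5 - 400)/(-99 - 482) = -395/(-581) = -395*(-1/581) = 395/581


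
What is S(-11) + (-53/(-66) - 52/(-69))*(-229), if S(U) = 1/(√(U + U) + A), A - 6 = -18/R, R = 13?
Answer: (-7034651*√22 + 32447886*I)/(1518*(-60*I + 13*√22)) ≈ -356.37 - 0.10832*I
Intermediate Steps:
A = 60/13 (A = 6 - 18/13 = 60/13 ≈ 4.6154)
S(U) = 1/(60/13 + √2*√U) (S(U) = 1/(√(U + U) + 60/13) = 1/(√(2*U) + 60/13) = 1/(√2*√U + 60/13) = 1/(60/13 + √2*√U))
S(-11) + (-53/(-66) - 52/(-69))*(-229) = 13/(60 + 13*√2*√(-11)) + (-53/(-66) - 52/(-69))*(-229) = 13/(60 + 13*√2*(I*√11)) + (-53*(-1/66) - 52*(-1/69))*(-229) = 13/(60 + 13*I*√22) + (53/66 + 52/69)*(-229) = 13/(60 + 13*I*√22) + (2363/1518)*(-229) = 13/(60 + 13*I*√22) - 541127/1518 = -541127/1518 + 13/(60 + 13*I*√22)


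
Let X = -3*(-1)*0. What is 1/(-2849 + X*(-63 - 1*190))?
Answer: -1/2849 ≈ -0.00035100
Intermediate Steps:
X = 0 (X = 3*0 = 0)
1/(-2849 + X*(-63 - 1*190)) = 1/(-2849 + 0*(-63 - 1*190)) = 1/(-2849 + 0*(-63 - 190)) = 1/(-2849 + 0*(-253)) = 1/(-2849 + 0) = 1/(-2849) = -1/2849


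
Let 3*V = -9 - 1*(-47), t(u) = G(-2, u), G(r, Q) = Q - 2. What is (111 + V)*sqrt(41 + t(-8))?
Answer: 371*sqrt(31)/3 ≈ 688.55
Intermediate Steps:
G(r, Q) = -2 + Q
t(u) = -2 + u
V = 38/3 (V = (-9 - 1*(-47))/3 = (-9 + 47)/3 = (1/3)*38 = 38/3 ≈ 12.667)
(111 + V)*sqrt(41 + t(-8)) = (111 + 38/3)*sqrt(41 + (-2 - 8)) = 371*sqrt(41 - 10)/3 = 371*sqrt(31)/3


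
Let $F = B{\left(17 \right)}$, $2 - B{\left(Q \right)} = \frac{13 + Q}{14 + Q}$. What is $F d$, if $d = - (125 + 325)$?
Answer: $- \frac{14400}{31} \approx -464.52$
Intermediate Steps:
$B{\left(Q \right)} = 2 - \frac{13 + Q}{14 + Q}$
$F = \frac{32}{31}$ ($F = \frac{15 + 17}{14 + 17} = \frac{1}{31} \cdot 32 = \frac{32}{31} \approx 1.0323$)
$d = -450$ ($d = \left(-1\right) 450 = -450$)
$F d = \frac{32}{31} \left(-450\right) = - \frac{14400}{31}$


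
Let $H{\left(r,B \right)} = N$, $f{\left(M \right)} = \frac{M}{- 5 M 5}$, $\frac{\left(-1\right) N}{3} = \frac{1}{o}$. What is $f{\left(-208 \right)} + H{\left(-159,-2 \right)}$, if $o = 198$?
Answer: $- \frac{91}{1650} \approx -0.055152$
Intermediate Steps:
$N = - \frac{1}{66}$ ($N = - \frac{3}{198} = \left(-3\right) \frac{1}{198} = - \frac{1}{66} \approx -0.015152$)
$f{\left(M \right)} = - \frac{1}{25}$ ($f{\left(M \right)} = \frac{M}{\left(-25\right) M} = M \left(- \frac{1}{25 M}\right) = - \frac{1}{25}$)
$H{\left(r,B \right)} = - \frac{1}{66}$
$f{\left(-208 \right)} + H{\left(-159,-2 \right)} = - \frac{1}{25} - \frac{1}{66} = - \frac{91}{1650}$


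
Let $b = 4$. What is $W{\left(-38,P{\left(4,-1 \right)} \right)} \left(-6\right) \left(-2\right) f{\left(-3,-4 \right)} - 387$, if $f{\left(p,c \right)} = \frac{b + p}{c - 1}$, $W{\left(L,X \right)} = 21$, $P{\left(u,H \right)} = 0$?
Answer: $- \frac{2187}{5} \approx -437.4$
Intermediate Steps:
$f{\left(p,c \right)} = \frac{4 + p}{-1 + c}$ ($f{\left(p,c \right)} = \frac{4 + p}{c - 1} = \frac{4 + p}{-1 + c}$)
$W{\left(-38,P{\left(4,-1 \right)} \right)} \left(-6\right) \left(-2\right) f{\left(-3,-4 \right)} - 387 = 21 \left(-6\right) \left(-2\right) \frac{4 - 3}{-1 - 4} - 387 = 21 \cdot 12 \frac{1}{-5} \cdot 1 - 387 = 21 \cdot 12 \left(\left(- \frac{1}{5}\right) 1\right) - 387 = 21 \cdot 12 \left(- \frac{1}{5}\right) - 387 = 21 \left(- \frac{12}{5}\right) - 387 = - \frac{252}{5} - 387 = - \frac{2187}{5}$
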